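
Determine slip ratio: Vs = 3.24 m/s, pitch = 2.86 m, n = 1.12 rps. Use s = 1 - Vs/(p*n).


Formula: s = 1 - Vs / (p * n)
Step 1 — p * n = 2.86 * 1.12 = 3.2032
Step 2 — Vs / (p*n) = 3.24 / 3.2032 = 1.011489 (6 d.p.)
Step 3 — s = 1 - 1.011489 = -0.011489

-0.011489


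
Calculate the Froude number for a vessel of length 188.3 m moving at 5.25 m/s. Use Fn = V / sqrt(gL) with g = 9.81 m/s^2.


Formula: Fn = V / sqrt(g * L)
Step 1 — g * L = 9.81 * 188.3 = 1847.223
Step 2 — sqrt(g * L) = sqrt(1847.223) = 42.979332
Step 3 — Fn = 5.25 / 42.979332 ≈ 0.12215 (5 s.f.)

0.12215


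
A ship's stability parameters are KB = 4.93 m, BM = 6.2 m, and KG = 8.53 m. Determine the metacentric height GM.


Formula: GM = KB + BM - KG
Step 1 — KM = KB + BM = 4.93 + 6.2 = 11.13 m
Step 2 — GM = KM - KG = 11.13 - 8.53 = 2.6 m

2.6 m


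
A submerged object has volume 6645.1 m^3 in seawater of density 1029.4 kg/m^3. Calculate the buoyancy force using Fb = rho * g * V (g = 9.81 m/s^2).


Formula: Fb = rho * g * V
Substituting: Fb = 1029.4 * 9.81 * 6645.1
Intermediate: 1029.4 * 9.81 = 10098.414
Result: Fb = 10098.414 * 6645.1 ≈ 67105000 N (5 s.f.)

67105000 N


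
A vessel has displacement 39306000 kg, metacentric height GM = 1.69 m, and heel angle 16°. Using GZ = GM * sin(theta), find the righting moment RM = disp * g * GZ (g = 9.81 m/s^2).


Formula: GZ = GM * sin(theta); RM = disp * g * GZ
Step 1 — GZ = 1.69 * sin(16°) = 1.69 * 0.275637 = 0.465827 m
Step 2 — RM = 39306000 * 9.81 * 0.465827 ≈ 179620000 N·m (5 s.f.)

179620000 N·m


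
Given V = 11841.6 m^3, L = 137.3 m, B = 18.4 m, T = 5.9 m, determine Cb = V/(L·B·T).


Formula: Cb = V / (L * B * T)
Step 1 — L * B * T = 137.3 * 18.4 * 5.9 = 14905.288 m^3
Step 2 — Cb = 11841.6 / 14905.288 ≈ 0.79446 (5 s.f.)

0.79446


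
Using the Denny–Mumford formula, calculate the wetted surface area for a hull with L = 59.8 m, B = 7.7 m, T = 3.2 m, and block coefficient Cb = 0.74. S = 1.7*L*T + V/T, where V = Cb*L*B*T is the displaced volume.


Formula: S = 1.7*L*T + V/T with V = Cb*L*B*T, i.e. S = L * (1.7*T + Cb*B)
Step 1 — 1.7*T = 1.7 * 3.2 = 5.44 m
Step 2 — Cb*B = 0.74 * 7.7 = 5.698 m
Step 3 — 1.7*T + Cb*B = 5.44 + 5.698 = 11.138 m
Step 4 — S = 59.8 * 11.138 ≈ 666.05 m^2 (5 s.f.)

666.05 m^2


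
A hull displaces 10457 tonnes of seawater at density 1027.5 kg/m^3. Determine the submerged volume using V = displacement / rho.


Formula: V = mass / rho
Step 1 — convert tonnes to kg: 10457 t * 1000 = 10457000 kg
Step 2 — V = 10457000 / 1027.5 ≈ 10177 m^3 (5 s.f.)

10177 m^3


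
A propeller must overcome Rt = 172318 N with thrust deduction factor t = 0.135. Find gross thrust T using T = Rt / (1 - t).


Formula: T = Rt / (1 - t)
Step 1 — (1 - t) = 1 - 0.135 = 0.865
Step 2 — T = 172318 / 0.865 ≈ 199210 N (5 s.f.)

199210 N


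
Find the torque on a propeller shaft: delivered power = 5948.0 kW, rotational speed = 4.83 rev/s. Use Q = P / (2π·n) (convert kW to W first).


Formula: Q = P_W / (2 * pi * n)
Step 1 — P_W = 5948.0 kW * 1000 = 5948000.0 W
Step 2 — 2 * pi * n = 2 * pi * 4.83 = 30.347785
Step 3 — Q = 5948000.0 / 30.347785 ≈ 195990 N·m (5 s.f.)

195990 N·m


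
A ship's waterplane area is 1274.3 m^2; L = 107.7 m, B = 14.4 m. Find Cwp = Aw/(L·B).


Formula: Cwp = Aw / (L * B)
Step 1 — L * B = 107.7 * 14.4 = 1550.88 m^2
Step 2 — Cwp = 1274.3 / 1550.88 ≈ 0.82166 (5 s.f.)

0.82166


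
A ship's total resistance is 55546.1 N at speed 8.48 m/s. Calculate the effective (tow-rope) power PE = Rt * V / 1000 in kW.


Formula: PE = Rt * V / 1000 (kW)
Step 1 — PE (W) = 55546.1 * 8.48 = 471030.928 W
Step 2 — PE (kW) = 471030.928 / 1000 ≈ 471.03 kW (5 s.f.)

471.03 kW


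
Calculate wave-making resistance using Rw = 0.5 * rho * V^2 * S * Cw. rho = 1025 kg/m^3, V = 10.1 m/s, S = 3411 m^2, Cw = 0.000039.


Formula: Rw = 0.5 * rho * V^2 * S * Cw
Step 1 — V^2 = 10.1^2 = 102.01
Step 2 — 0.5 * rho * V^2 = 0.5 * 1025 * 102.01 = 52280.125
Step 3 — Rw = 52280.125 * 3411 * 0.000039 ≈ 6954.8 N (5 s.f.)

6954.8 N


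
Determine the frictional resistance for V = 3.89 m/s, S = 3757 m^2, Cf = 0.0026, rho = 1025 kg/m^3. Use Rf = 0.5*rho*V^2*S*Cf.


Formula: Rf = 0.5 * rho * V^2 * S * Cf
Step 1 — V^2 = 3.89^2 = 15.1321
Step 2 — 0.5 * rho * V^2 = 0.5 * 1025 * 15.1321 = 7755.20125
Step 3 — Rf = 7755.20125 * 3757 * 0.0026 ≈ 75754 N (5 s.f.)

75754 N


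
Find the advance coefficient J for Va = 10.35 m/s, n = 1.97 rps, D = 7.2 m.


Formula: J = Va / (n * D)
Step 1 — n * D = 1.97 * 7.2 = 14.184
Step 2 — J = 10.35 / 14.184 ≈ 0.72970 (5 s.f.)

0.72970


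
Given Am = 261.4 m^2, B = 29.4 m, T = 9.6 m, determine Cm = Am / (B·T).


Formula: Cm = Am / (B * T)
Step 1 — B * T = 29.4 * 9.6 = 282.24 m^2
Step 2 — Cm = 261.4 / 282.24 ≈ 0.92616 (5 s.f.)

0.92616


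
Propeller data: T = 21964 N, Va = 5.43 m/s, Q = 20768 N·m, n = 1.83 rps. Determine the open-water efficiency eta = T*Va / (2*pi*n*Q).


Formula: eta = T * Va / (2 * pi * n * Q)
Step 1 — numerator = T * Va = 21964 * 5.43 = 119264.52
Step 2 — 2 * pi * n = 2 * pi * 1.83 = 11.498229
Step 3 — denominator = 11.498229 * 20768 = 238795.22
Step 4 — eta = 119264.52 / 238795.22 ≈ 0.49944 (5 s.f.)

0.49944


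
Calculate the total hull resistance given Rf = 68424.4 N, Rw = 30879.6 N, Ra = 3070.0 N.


Formula: Rt = Rf + Rw + Ra
Substituting: Rt = 68424.4 + 30879.6 + 3070.0
Result: Rt = 102374.0 N

102374.0 N


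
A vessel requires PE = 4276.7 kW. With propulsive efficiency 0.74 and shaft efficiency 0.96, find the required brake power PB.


Formula: PB = PE / (eta_D * eta_S)
Step 1 — combined efficiency = eta_D * eta_S = 0.74 * 0.96 = 0.7104
Step 2 — PB = 4276.7 / 0.7104 ≈ 6020.1 kW (5 s.f.)

6020.1 kW


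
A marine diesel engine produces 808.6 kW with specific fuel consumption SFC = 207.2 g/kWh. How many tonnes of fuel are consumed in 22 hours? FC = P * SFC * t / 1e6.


Formula: FC (tonnes) = P * SFC * t / 1,000,000
Step 1 — P * SFC * t = 808.6 * 207.2 * 22 = 3685922.24 g
Step 2 — FC (tonnes) = 3685922.24 / 1,000,000 ≈ 3.6859 tonnes (5 s.f.)

3.6859 tonnes


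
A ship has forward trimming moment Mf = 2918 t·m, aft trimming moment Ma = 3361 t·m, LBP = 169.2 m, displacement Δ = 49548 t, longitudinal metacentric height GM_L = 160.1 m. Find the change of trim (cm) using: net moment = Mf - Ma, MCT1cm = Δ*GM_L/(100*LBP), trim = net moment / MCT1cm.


Formula: net trimming moment = Mf - Ma; MCT1cm = Δ*GM_L/(100*LBP); trim = net moment / MCT1cm
Step 1 — net trimming moment = 2918 - 3361 = -443 t·m
Step 2 — MCT1cm = 49548 * 160.1 / (100 * 169.2) = 468.8318 t·m/cm
Step 3 — trim = -443 / 468.8318 ≈ -0.94490 cm (5 s.f.)

-0.94490 cm


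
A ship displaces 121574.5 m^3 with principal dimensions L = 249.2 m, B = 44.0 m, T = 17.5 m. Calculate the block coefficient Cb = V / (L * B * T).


Formula: Cb = V / (L * B * T)
Step 1 — L * B * T = 249.2 * 44.0 * 17.5 = 191884.0 m^3
Step 2 — Cb = 121574.5 / 191884.0 ≈ 0.63358 (5 s.f.)

0.63358


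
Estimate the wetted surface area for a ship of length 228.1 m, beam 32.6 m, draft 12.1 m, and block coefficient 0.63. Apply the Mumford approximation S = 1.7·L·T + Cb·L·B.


Formula: S = 1.7*L*T + V/T with V = Cb*L*B*T, i.e. S = L * (1.7*T + Cb*B)
Step 1 — 1.7*T = 1.7 * 12.1 = 20.57 m
Step 2 — Cb*B = 0.63 * 32.6 = 20.538 m
Step 3 — 1.7*T + Cb*B = 20.57 + 20.538 = 41.108 m
Step 4 — S = 228.1 * 41.108 ≈ 9376.7 m^2 (5 s.f.)

9376.7 m^2


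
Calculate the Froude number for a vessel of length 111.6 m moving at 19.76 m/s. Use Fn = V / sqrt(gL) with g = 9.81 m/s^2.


Formula: Fn = V / sqrt(g * L)
Step 1 — g * L = 9.81 * 111.6 = 1094.796
Step 2 — sqrt(g * L) = sqrt(1094.796) = 33.087702
Step 3 — Fn = 19.76 / 33.087702 ≈ 0.59720 (5 s.f.)

0.59720


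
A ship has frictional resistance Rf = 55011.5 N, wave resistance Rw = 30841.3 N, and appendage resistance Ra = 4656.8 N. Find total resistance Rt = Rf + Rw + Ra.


Formula: Rt = Rf + Rw + Ra
Substituting: Rt = 55011.5 + 30841.3 + 4656.8
Result: Rt = 90509.6 N

90509.6 N


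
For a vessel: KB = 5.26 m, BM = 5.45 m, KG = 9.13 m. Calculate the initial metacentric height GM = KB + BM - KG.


Formula: GM = KB + BM - KG
Step 1 — KM = KB + BM = 5.26 + 5.45 = 10.71 m
Step 2 — GM = KM - KG = 10.71 - 9.13 = 1.58 m

1.58 m


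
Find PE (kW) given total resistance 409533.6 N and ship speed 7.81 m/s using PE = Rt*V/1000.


Formula: PE = Rt * V / 1000 (kW)
Step 1 — PE (W) = 409533.6 * 7.81 = 3198457.416 W
Step 2 — PE (kW) = 3198457.416 / 1000 ≈ 3198.5 kW (5 s.f.)

3198.5 kW


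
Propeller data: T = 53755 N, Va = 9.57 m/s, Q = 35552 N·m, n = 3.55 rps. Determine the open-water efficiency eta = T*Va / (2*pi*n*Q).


Formula: eta = T * Va / (2 * pi * n * Q)
Step 1 — numerator = T * Va = 53755 * 9.57 = 514435.35
Step 2 — 2 * pi * n = 2 * pi * 3.55 = 22.305308
Step 3 — denominator = 22.305308 * 35552 = 792998.31
Step 4 — eta = 514435.35 / 792998.31 ≈ 0.64872 (5 s.f.)

0.64872


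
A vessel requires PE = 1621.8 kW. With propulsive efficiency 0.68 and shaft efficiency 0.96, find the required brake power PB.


Formula: PB = PE / (eta_D * eta_S)
Step 1 — combined efficiency = eta_D * eta_S = 0.68 * 0.96 = 0.6528
Step 2 — PB = 1621.8 / 0.6528 ≈ 2484.4 kW (5 s.f.)

2484.4 kW


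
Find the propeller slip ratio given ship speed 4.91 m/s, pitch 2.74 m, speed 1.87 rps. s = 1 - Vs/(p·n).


Formula: s = 1 - Vs / (p * n)
Step 1 — p * n = 2.74 * 1.87 = 5.1238
Step 2 — Vs / (p*n) = 4.91 / 5.1238 = 0.958273 (6 d.p.)
Step 3 — s = 1 - 0.958273 = 0.041727

0.041727


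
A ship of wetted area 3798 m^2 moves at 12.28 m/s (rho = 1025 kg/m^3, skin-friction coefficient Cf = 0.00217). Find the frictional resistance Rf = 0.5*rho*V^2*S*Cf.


Formula: Rf = 0.5 * rho * V^2 * S * Cf
Step 1 — V^2 = 12.28^2 = 150.7984
Step 2 — 0.5 * rho * V^2 = 0.5 * 1025 * 150.7984 = 77284.18
Step 3 — Rf = 77284.18 * 3798 * 0.00217 ≈ 636950 N (5 s.f.)

636950 N


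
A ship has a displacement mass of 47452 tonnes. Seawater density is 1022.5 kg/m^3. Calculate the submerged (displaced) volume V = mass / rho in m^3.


Formula: V = mass / rho
Step 1 — convert tonnes to kg: 47452 t * 1000 = 47452000 kg
Step 2 — V = 47452000 / 1022.5 ≈ 46408 m^3 (5 s.f.)

46408 m^3


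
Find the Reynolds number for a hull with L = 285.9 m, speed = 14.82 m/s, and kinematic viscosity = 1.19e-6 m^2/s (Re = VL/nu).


Formula: Re = V * L / nu
Step 1 — V * L = 14.82 * 285.9 = 4237.038 m^2/s
Step 2 — Re = 4237.038 / 1.19e-6 = 3.56e+09

3.56e+09


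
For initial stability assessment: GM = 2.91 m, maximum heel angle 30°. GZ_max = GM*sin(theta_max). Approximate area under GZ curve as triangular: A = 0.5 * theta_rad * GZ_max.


Formula: GZ_max = GM * sin(theta); Area = 0.5 * theta_rad * GZ_max
Step 1 — GZ_max = 2.91 * sin(30°) = 2.91 * 0.5 = 1.455 m
Step 2 — theta_rad = 30 * pi/180 = 0.523599 rad
Step 3 — Area = 0.5 * 0.523599 * 1.455 ≈ 0.38092 m·rad (5 s.f.)

0.38092 m·rad


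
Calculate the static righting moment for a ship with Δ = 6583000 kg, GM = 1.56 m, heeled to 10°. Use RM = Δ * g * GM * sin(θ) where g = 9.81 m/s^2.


Formula: GZ = GM * sin(theta); RM = disp * g * GZ
Step 1 — GZ = 1.56 * sin(10°) = 1.56 * 0.173648 = 0.270891 m
Step 2 — RM = 6583000 * 9.81 * 0.270891 ≈ 17494000 N·m (5 s.f.)

17494000 N·m


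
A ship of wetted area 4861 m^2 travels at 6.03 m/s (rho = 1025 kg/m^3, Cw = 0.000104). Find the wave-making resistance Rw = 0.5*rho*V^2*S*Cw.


Formula: Rw = 0.5 * rho * V^2 * S * Cw
Step 1 — V^2 = 6.03^2 = 36.3609
Step 2 — 0.5 * rho * V^2 = 0.5 * 1025 * 36.3609 = 18634.96125
Step 3 — Rw = 18634.96125 * 4861 * 0.000104 ≈ 9420.8 N (5 s.f.)

9420.8 N


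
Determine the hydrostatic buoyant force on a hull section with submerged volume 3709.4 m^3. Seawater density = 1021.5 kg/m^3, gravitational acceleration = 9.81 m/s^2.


Formula: Fb = rho * g * V
Substituting: Fb = 1021.5 * 9.81 * 3709.4
Intermediate: 1021.5 * 9.81 = 10020.915
Result: Fb = 10020.915 * 3709.4 ≈ 37172000 N (5 s.f.)

37172000 N


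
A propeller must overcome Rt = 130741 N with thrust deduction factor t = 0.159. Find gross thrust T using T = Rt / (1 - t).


Formula: T = Rt / (1 - t)
Step 1 — (1 - t) = 1 - 0.159 = 0.841
Step 2 — T = 130741 / 0.841 ≈ 155460 N (5 s.f.)

155460 N


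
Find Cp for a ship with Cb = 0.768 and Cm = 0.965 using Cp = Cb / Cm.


Formula: Cp = Cb / Cm
Substituting: Cp = 0.768 / 0.965
Result: Cp ≈ 0.79585 (5 s.f.)

0.79585


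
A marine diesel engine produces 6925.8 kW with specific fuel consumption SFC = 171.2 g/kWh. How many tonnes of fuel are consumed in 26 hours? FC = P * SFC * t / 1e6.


Formula: FC (tonnes) = P * SFC * t / 1,000,000
Step 1 — P * SFC * t = 6925.8 * 171.2 * 26 = 30828120.96 g
Step 2 — FC (tonnes) = 30828120.96 / 1,000,000 ≈ 30.828 tonnes (5 s.f.)

30.828 tonnes


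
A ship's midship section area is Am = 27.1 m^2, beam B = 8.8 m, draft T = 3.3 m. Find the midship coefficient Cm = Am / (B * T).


Formula: Cm = Am / (B * T)
Step 1 — B * T = 8.8 * 3.3 = 29.04 m^2
Step 2 — Cm = 27.1 / 29.04 ≈ 0.93320 (5 s.f.)

0.93320


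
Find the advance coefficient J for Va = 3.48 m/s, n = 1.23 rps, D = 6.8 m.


Formula: J = Va / (n * D)
Step 1 — n * D = 1.23 * 6.8 = 8.364
Step 2 — J = 3.48 / 8.364 ≈ 0.41607 (5 s.f.)

0.41607


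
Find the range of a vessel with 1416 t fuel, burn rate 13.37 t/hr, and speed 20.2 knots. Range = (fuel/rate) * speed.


Formula: endurance = fuel / rate; range = endurance * speed
Step 1 — endurance = 1416 / 13.37 = 105.9088 hours
Step 2 — range = 105.9088 * 20.2 ≈ 2139.4 nautical miles (5 s.f.)

2139.4 NM


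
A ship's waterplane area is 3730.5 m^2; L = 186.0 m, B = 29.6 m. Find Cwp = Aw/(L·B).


Formula: Cwp = Aw / (L * B)
Step 1 — L * B = 186.0 * 29.6 = 5505.6 m^2
Step 2 — Cwp = 3730.5 / 5505.6 ≈ 0.67758 (5 s.f.)

0.67758


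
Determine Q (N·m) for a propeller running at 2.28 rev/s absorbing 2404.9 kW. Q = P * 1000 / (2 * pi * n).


Formula: Q = P_W / (2 * pi * n)
Step 1 — P_W = 2404.9 kW * 1000 = 2404900.0 W
Step 2 — 2 * pi * n = 2 * pi * 2.28 = 14.325663
Step 3 — Q = 2404900.0 / 14.325663 ≈ 167870 N·m (5 s.f.)

167870 N·m


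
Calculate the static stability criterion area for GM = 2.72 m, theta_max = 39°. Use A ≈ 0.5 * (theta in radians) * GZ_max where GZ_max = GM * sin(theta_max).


Formula: GZ_max = GM * sin(theta); Area = 0.5 * theta_rad * GZ_max
Step 1 — GZ_max = 2.72 * sin(39°) = 2.72 * 0.62932 = 1.71175 m
Step 2 — theta_rad = 39 * pi/180 = 0.680678 rad
Step 3 — Area = 0.5 * 0.680678 * 1.71175 ≈ 0.58258 m·rad (5 s.f.)

0.58258 m·rad


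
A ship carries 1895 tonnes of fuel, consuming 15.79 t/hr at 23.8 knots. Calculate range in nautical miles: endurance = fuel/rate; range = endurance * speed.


Formula: endurance = fuel / rate; range = endurance * speed
Step 1 — endurance = 1895 / 15.79 = 120.0127 hours
Step 2 — range = 120.0127 * 23.8 ≈ 2856.3 nautical miles (5 s.f.)

2856.3 NM


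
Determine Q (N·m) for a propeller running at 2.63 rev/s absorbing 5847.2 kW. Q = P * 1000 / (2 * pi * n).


Formula: Q = P_W / (2 * pi * n)
Step 1 — P_W = 5847.2 kW * 1000 = 5847200.0 W
Step 2 — 2 * pi * n = 2 * pi * 2.63 = 16.524777
Step 3 — Q = 5847200.0 / 16.524777 ≈ 353840 N·m (5 s.f.)

353840 N·m


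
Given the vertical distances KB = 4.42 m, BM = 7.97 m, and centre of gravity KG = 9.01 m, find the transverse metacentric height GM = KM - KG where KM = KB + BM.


Formula: GM = KB + BM - KG
Step 1 — KM = KB + BM = 4.42 + 7.97 = 12.39 m
Step 2 — GM = KM - KG = 12.39 - 9.01 = 3.38 m

3.38 m


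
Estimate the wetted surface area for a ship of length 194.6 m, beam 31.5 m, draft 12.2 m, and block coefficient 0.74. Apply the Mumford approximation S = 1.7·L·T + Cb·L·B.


Formula: S = 1.7*L*T + V/T with V = Cb*L*B*T, i.e. S = L * (1.7*T + Cb*B)
Step 1 — 1.7*T = 1.7 * 12.2 = 20.74 m
Step 2 — Cb*B = 0.74 * 31.5 = 23.31 m
Step 3 — 1.7*T + Cb*B = 20.74 + 23.31 = 44.05 m
Step 4 — S = 194.6 * 44.05 ≈ 8572.1 m^2 (5 s.f.)

8572.1 m^2


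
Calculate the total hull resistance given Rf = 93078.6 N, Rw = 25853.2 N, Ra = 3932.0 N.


Formula: Rt = Rf + Rw + Ra
Substituting: Rt = 93078.6 + 25853.2 + 3932.0
Result: Rt = 122863.8 N

122863.8 N


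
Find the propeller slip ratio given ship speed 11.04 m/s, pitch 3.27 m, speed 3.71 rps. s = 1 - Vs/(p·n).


Formula: s = 1 - Vs / (p * n)
Step 1 — p * n = 3.27 * 3.71 = 12.1317
Step 2 — Vs / (p*n) = 11.04 / 12.1317 = 0.910013 (6 d.p.)
Step 3 — s = 1 - 0.910013 = 0.089987

0.089987


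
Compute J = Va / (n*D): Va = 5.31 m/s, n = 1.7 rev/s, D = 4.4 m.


Formula: J = Va / (n * D)
Step 1 — n * D = 1.7 * 4.4 = 7.48
Step 2 — J = 5.31 / 7.48 ≈ 0.70989 (5 s.f.)

0.70989


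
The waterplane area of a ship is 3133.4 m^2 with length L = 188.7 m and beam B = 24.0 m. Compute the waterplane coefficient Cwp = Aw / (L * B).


Formula: Cwp = Aw / (L * B)
Step 1 — L * B = 188.7 * 24.0 = 4528.8 m^2
Step 2 — Cwp = 3133.4 / 4528.8 ≈ 0.69188 (5 s.f.)

0.69188


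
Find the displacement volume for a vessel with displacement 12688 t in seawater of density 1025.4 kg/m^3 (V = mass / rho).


Formula: V = mass / rho
Step 1 — convert tonnes to kg: 12688 t * 1000 = 12688000 kg
Step 2 — V = 12688000 / 1025.4 ≈ 12374 m^3 (5 s.f.)

12374 m^3


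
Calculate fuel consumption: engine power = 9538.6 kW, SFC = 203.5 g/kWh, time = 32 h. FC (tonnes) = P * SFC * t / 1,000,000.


Formula: FC (tonnes) = P * SFC * t / 1,000,000
Step 1 — P * SFC * t = 9538.6 * 203.5 * 32 = 62115363.2 g
Step 2 — FC (tonnes) = 62115363.2 / 1,000,000 ≈ 62.115 tonnes (5 s.f.)

62.115 tonnes


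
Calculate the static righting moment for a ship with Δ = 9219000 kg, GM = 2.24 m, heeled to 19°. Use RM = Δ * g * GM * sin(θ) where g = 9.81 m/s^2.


Formula: GZ = GM * sin(theta); RM = disp * g * GZ
Step 1 — GZ = 2.24 * sin(19°) = 2.24 * 0.325568 = 0.729272 m
Step 2 — RM = 9219000 * 9.81 * 0.729272 ≈ 65954000 N·m (5 s.f.)

65954000 N·m


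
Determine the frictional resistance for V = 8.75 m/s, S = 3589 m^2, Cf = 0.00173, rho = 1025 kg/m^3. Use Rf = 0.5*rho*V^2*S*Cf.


Formula: Rf = 0.5 * rho * V^2 * S * Cf
Step 1 — V^2 = 8.75^2 = 76.5625
Step 2 — 0.5 * rho * V^2 = 0.5 * 1025 * 76.5625 = 39238.28125
Step 3 — Rf = 39238.28125 * 3589 * 0.00173 ≈ 243630 N (5 s.f.)

243630 N


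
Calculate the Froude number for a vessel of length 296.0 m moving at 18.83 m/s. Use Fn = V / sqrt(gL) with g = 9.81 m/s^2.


Formula: Fn = V / sqrt(g * L)
Step 1 — g * L = 9.81 * 296.0 = 2903.76
Step 2 — sqrt(g * L) = sqrt(2903.76) = 53.886547
Step 3 — Fn = 18.83 / 53.886547 ≈ 0.34944 (5 s.f.)

0.34944


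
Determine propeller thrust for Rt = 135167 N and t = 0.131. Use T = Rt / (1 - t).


Formula: T = Rt / (1 - t)
Step 1 — (1 - t) = 1 - 0.131 = 0.869
Step 2 — T = 135167 / 0.869 ≈ 155540 N (5 s.f.)

155540 N


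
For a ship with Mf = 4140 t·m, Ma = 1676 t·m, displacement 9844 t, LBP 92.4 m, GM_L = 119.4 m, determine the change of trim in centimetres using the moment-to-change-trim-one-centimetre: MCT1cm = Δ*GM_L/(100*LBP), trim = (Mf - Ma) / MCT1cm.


Formula: net trimming moment = Mf - Ma; MCT1cm = Δ*GM_L/(100*LBP); trim = net moment / MCT1cm
Step 1 — net trimming moment = 4140 - 1676 = 2464 t·m
Step 2 — MCT1cm = 9844 * 119.4 / (100 * 92.4) = 127.2049 t·m/cm
Step 3 — trim = 2464 / 127.2049 ≈ 19.370 cm (5 s.f.)

19.370 cm


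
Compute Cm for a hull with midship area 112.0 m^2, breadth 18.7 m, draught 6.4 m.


Formula: Cm = Am / (B * T)
Step 1 — B * T = 18.7 * 6.4 = 119.68 m^2
Step 2 — Cm = 112.0 / 119.68 ≈ 0.93583 (5 s.f.)

0.93583


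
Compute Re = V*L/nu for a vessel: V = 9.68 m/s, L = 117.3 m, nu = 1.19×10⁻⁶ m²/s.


Formula: Re = V * L / nu
Step 1 — V * L = 9.68 * 117.3 = 1135.464 m^2/s
Step 2 — Re = 1135.464 / 1.19e-6 = 9.54e+08

9.54e+08


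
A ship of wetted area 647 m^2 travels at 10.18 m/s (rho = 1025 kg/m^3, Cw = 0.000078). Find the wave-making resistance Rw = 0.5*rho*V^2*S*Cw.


Formula: Rw = 0.5 * rho * V^2 * S * Cw
Step 1 — V^2 = 10.18^2 = 103.6324
Step 2 — 0.5 * rho * V^2 = 0.5 * 1025 * 103.6324 = 53111.605
Step 3 — Rw = 53111.605 * 647 * 0.000078 ≈ 2680.3 N (5 s.f.)

2680.3 N


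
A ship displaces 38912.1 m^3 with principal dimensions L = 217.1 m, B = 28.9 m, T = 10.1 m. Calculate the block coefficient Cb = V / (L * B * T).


Formula: Cb = V / (L * B * T)
Step 1 — L * B * T = 217.1 * 28.9 * 10.1 = 63369.319 m^3
Step 2 — Cb = 38912.1 / 63369.319 ≈ 0.61405 (5 s.f.)

0.61405


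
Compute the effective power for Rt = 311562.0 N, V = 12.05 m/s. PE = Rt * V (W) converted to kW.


Formula: PE = Rt * V / 1000 (kW)
Step 1 — PE (W) = 311562.0 * 12.05 = 3754322.1 W
Step 2 — PE (kW) = 3754322.1 / 1000 ≈ 3754.3 kW (5 s.f.)

3754.3 kW


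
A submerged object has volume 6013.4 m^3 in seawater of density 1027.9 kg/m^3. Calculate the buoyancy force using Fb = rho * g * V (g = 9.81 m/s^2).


Formula: Fb = rho * g * V
Substituting: Fb = 1027.9 * 9.81 * 6013.4
Intermediate: 1027.9 * 9.81 = 10083.699
Result: Fb = 10083.699 * 6013.4 ≈ 60637000 N (5 s.f.)

60637000 N


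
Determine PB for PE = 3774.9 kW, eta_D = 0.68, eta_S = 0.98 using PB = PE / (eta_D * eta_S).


Formula: PB = PE / (eta_D * eta_S)
Step 1 — combined efficiency = eta_D * eta_S = 0.68 * 0.98 = 0.6664
Step 2 — PB = 3774.9 / 0.6664 ≈ 5664.6 kW (5 s.f.)

5664.6 kW


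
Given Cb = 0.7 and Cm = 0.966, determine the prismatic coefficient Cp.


Formula: Cp = Cb / Cm
Substituting: Cp = 0.7 / 0.966
Result: Cp ≈ 0.72464 (5 s.f.)

0.72464


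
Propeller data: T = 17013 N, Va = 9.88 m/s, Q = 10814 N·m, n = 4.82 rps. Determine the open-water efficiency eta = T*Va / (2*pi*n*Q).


Formula: eta = T * Va / (2 * pi * n * Q)
Step 1 — numerator = T * Va = 17013 * 9.88 = 168088.44
Step 2 — 2 * pi * n = 2 * pi * 4.82 = 30.284953
Step 3 — denominator = 30.284953 * 10814 = 327501.48
Step 4 — eta = 168088.44 / 327501.48 ≈ 0.51324 (5 s.f.)

0.51324


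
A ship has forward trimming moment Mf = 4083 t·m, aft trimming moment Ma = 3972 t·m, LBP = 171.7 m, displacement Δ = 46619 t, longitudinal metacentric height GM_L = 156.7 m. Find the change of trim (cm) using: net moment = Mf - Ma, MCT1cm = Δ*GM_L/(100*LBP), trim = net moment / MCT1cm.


Formula: net trimming moment = Mf - Ma; MCT1cm = Δ*GM_L/(100*LBP); trim = net moment / MCT1cm
Step 1 — net trimming moment = 4083 - 3972 = 111 t·m
Step 2 — MCT1cm = 46619 * 156.7 / (100 * 171.7) = 425.4629 t·m/cm
Step 3 — trim = 111 / 425.4629 ≈ 0.26089 cm (5 s.f.)

0.26089 cm


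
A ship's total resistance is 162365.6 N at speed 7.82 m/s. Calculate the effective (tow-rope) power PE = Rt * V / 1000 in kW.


Formula: PE = Rt * V / 1000 (kW)
Step 1 — PE (W) = 162365.6 * 7.82 = 1269698.992 W
Step 2 — PE (kW) = 1269698.992 / 1000 ≈ 1269.7 kW (5 s.f.)

1269.7 kW


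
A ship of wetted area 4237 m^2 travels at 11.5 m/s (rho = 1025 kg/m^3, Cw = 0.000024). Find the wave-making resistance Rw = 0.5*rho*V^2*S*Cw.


Formula: Rw = 0.5 * rho * V^2 * S * Cw
Step 1 — V^2 = 11.5^2 = 132.25
Step 2 — 0.5 * rho * V^2 = 0.5 * 1025 * 132.25 = 67778.125
Step 3 — Rw = 67778.125 * 4237 * 0.000024 ≈ 6892.2 N (5 s.f.)

6892.2 N


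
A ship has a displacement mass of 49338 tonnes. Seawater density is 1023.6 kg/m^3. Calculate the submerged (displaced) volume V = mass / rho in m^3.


Formula: V = mass / rho
Step 1 — convert tonnes to kg: 49338 t * 1000 = 49338000 kg
Step 2 — V = 49338000 / 1023.6 ≈ 48200 m^3 (5 s.f.)

48200 m^3


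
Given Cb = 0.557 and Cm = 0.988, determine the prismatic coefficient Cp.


Formula: Cp = Cb / Cm
Substituting: Cp = 0.557 / 0.988
Result: Cp ≈ 0.56377 (5 s.f.)

0.56377


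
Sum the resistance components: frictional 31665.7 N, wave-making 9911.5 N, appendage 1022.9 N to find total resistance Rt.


Formula: Rt = Rf + Rw + Ra
Substituting: Rt = 31665.7 + 9911.5 + 1022.9
Result: Rt = 42600.1 N

42600.1 N


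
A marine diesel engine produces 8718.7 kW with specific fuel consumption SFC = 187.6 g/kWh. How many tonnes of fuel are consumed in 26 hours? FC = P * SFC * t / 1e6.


Formula: FC (tonnes) = P * SFC * t / 1,000,000
Step 1 — P * SFC * t = 8718.7 * 187.6 * 26 = 42526331.12 g
Step 2 — FC (tonnes) = 42526331.12 / 1,000,000 ≈ 42.526 tonnes (5 s.f.)

42.526 tonnes


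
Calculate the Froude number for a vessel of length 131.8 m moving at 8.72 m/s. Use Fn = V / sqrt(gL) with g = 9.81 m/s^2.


Formula: Fn = V / sqrt(g * L)
Step 1 — g * L = 9.81 * 131.8 = 1292.958
Step 2 — sqrt(g * L) = sqrt(1292.958) = 35.957725
Step 3 — Fn = 8.72 / 35.957725 ≈ 0.24251 (5 s.f.)

0.24251


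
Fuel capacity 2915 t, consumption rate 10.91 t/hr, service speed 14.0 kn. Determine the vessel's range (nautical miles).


Formula: endurance = fuel / rate; range = endurance * speed
Step 1 — endurance = 2915 / 10.91 = 267.1861 hours
Step 2 — range = 267.1861 * 14.0 ≈ 3740.6 nautical miles (5 s.f.)

3740.6 NM


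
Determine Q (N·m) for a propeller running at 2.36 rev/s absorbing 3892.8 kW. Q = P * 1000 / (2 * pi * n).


Formula: Q = P_W / (2 * pi * n)
Step 1 — P_W = 3892.8 kW * 1000 = 3892800.0 W
Step 2 — 2 * pi * n = 2 * pi * 2.36 = 14.828317
Step 3 — Q = 3892800.0 / 14.828317 ≈ 262520 N·m (5 s.f.)

262520 N·m


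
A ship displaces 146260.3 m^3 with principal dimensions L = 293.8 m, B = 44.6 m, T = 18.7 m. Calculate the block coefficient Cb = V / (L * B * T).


Formula: Cb = V / (L * B * T)
Step 1 — L * B * T = 293.8 * 44.6 * 18.7 = 245035.076 m^3
Step 2 — Cb = 146260.3 / 245035.076 ≈ 0.59690 (5 s.f.)

0.59690


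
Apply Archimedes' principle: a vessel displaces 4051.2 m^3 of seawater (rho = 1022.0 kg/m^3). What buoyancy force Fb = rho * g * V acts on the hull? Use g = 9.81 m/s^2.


Formula: Fb = rho * g * V
Substituting: Fb = 1022.0 * 9.81 * 4051.2
Intermediate: 1022.0 * 9.81 = 10025.82
Result: Fb = 10025.82 * 4051.2 ≈ 40617000 N (5 s.f.)

40617000 N


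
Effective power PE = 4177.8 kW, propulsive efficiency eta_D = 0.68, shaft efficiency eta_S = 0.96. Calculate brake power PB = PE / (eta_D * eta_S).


Formula: PB = PE / (eta_D * eta_S)
Step 1 — combined efficiency = eta_D * eta_S = 0.68 * 0.96 = 0.6528
Step 2 — PB = 4177.8 / 0.6528 ≈ 6399.8 kW (5 s.f.)

6399.8 kW


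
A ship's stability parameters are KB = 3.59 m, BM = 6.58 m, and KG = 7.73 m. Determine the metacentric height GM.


Formula: GM = KB + BM - KG
Step 1 — KM = KB + BM = 3.59 + 6.58 = 10.17 m
Step 2 — GM = KM - KG = 10.17 - 7.73 = 2.44 m

2.44 m


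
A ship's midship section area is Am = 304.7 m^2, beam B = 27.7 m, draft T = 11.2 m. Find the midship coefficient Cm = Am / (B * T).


Formula: Cm = Am / (B * T)
Step 1 — B * T = 27.7 * 11.2 = 310.24 m^2
Step 2 — Cm = 304.7 / 310.24 ≈ 0.98214 (5 s.f.)

0.98214


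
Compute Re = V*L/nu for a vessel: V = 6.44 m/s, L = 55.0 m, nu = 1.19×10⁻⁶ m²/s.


Formula: Re = V * L / nu
Step 1 — V * L = 6.44 * 55.0 = 354.2 m^2/s
Step 2 — Re = 354.2 / 1.19e-6 = 2.98e+08

2.98e+08


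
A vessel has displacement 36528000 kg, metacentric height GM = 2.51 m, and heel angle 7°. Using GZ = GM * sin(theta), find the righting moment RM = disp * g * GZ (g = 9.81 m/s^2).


Formula: GZ = GM * sin(theta); RM = disp * g * GZ
Step 1 — GZ = 2.51 * sin(7°) = 2.51 * 0.121869 = 0.305891 m
Step 2 — RM = 36528000 * 9.81 * 0.305891 ≈ 109610000 N·m (5 s.f.)

109610000 N·m


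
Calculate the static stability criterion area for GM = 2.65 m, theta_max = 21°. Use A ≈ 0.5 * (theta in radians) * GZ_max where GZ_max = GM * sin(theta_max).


Formula: GZ_max = GM * sin(theta); Area = 0.5 * theta_rad * GZ_max
Step 1 — GZ_max = 2.65 * sin(21°) = 2.65 * 0.358368 = 0.949675 m
Step 2 — theta_rad = 21 * pi/180 = 0.366519 rad
Step 3 — Area = 0.5 * 0.366519 * 0.949675 ≈ 0.17404 m·rad (5 s.f.)

0.17404 m·rad


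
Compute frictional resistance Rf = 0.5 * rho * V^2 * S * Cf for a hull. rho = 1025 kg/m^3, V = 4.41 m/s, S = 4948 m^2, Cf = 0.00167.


Formula: Rf = 0.5 * rho * V^2 * S * Cf
Step 1 — V^2 = 4.41^2 = 19.4481
Step 2 — 0.5 * rho * V^2 = 0.5 * 1025 * 19.4481 = 9967.15125
Step 3 — Rf = 9967.15125 * 4948 * 0.00167 ≈ 82360 N (5 s.f.)

82360 N


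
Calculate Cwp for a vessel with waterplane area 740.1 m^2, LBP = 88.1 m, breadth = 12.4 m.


Formula: Cwp = Aw / (L * B)
Step 1 — L * B = 88.1 * 12.4 = 1092.44 m^2
Step 2 — Cwp = 740.1 / 1092.44 ≈ 0.67747 (5 s.f.)

0.67747


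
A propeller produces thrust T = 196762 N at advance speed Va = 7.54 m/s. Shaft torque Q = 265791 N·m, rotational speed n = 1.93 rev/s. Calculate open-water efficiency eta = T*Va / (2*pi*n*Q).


Formula: eta = T * Va / (2 * pi * n * Q)
Step 1 — numerator = T * Va = 196762 * 7.54 = 1483585.48
Step 2 — 2 * pi * n = 2 * pi * 1.93 = 12.126548
Step 3 — denominator = 12.126548 * 265791 = 3223127.32
Step 4 — eta = 1483585.48 / 3223127.32 ≈ 0.46029 (5 s.f.)

0.46029


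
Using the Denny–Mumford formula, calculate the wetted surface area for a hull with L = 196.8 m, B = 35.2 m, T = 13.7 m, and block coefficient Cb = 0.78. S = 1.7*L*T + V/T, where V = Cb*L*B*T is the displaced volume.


Formula: S = 1.7*L*T + V/T with V = Cb*L*B*T, i.e. S = L * (1.7*T + Cb*B)
Step 1 — 1.7*T = 1.7 * 13.7 = 23.29 m
Step 2 — Cb*B = 0.78 * 35.2 = 27.456 m
Step 3 — 1.7*T + Cb*B = 23.29 + 27.456 = 50.746 m
Step 4 — S = 196.8 * 50.746 ≈ 9986.8 m^2 (5 s.f.)

9986.8 m^2


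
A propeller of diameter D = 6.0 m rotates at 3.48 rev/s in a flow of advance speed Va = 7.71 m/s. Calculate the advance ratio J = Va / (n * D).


Formula: J = Va / (n * D)
Step 1 — n * D = 3.48 * 6.0 = 20.88
Step 2 — J = 7.71 / 20.88 ≈ 0.36925 (5 s.f.)

0.36925


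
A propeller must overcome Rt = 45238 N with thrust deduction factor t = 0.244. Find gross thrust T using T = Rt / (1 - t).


Formula: T = Rt / (1 - t)
Step 1 — (1 - t) = 1 - 0.244 = 0.756
Step 2 — T = 45238 / 0.756 ≈ 59839 N (5 s.f.)

59839 N


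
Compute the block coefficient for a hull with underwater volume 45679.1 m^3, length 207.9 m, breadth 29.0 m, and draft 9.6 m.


Formula: Cb = V / (L * B * T)
Step 1 — L * B * T = 207.9 * 29.0 * 9.6 = 57879.36 m^3
Step 2 — Cb = 45679.1 / 57879.36 ≈ 0.78921 (5 s.f.)

0.78921


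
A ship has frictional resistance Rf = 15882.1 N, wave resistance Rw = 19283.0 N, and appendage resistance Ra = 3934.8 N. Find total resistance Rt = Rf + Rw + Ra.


Formula: Rt = Rf + Rw + Ra
Substituting: Rt = 15882.1 + 19283.0 + 3934.8
Result: Rt = 39099.9 N

39099.9 N


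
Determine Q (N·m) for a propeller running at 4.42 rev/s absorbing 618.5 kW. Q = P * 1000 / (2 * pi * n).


Formula: Q = P_W / (2 * pi * n)
Step 1 — P_W = 618.5 kW * 1000 = 618500.0 W
Step 2 — 2 * pi * n = 2 * pi * 4.42 = 27.771679
Step 3 — Q = 618500.0 / 27.771679 ≈ 22271 N·m (5 s.f.)

22271 N·m


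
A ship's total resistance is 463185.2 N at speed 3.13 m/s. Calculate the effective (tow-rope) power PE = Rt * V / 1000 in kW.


Formula: PE = Rt * V / 1000 (kW)
Step 1 — PE (W) = 463185.2 * 3.13 = 1449769.676 W
Step 2 — PE (kW) = 1449769.676 / 1000 ≈ 1449.8 kW (5 s.f.)

1449.8 kW


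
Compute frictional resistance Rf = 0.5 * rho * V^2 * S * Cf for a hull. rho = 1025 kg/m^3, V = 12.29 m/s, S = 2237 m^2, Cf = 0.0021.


Formula: Rf = 0.5 * rho * V^2 * S * Cf
Step 1 — V^2 = 12.29^2 = 151.0441
Step 2 — 0.5 * rho * V^2 = 0.5 * 1025 * 151.0441 = 77410.10125
Step 3 — Rf = 77410.10125 * 2237 * 0.0021 ≈ 363650 N (5 s.f.)

363650 N


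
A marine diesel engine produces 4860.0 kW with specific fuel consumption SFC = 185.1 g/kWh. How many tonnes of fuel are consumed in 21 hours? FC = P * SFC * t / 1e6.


Formula: FC (tonnes) = P * SFC * t / 1,000,000
Step 1 — P * SFC * t = 4860.0 * 185.1 * 21 = 18891306.0 g
Step 2 — FC (tonnes) = 18891306.0 / 1,000,000 ≈ 18.891 tonnes (5 s.f.)

18.891 tonnes


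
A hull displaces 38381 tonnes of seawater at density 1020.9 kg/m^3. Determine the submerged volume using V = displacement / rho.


Formula: V = mass / rho
Step 1 — convert tonnes to kg: 38381 t * 1000 = 38381000 kg
Step 2 — V = 38381000 / 1020.9 ≈ 37595 m^3 (5 s.f.)

37595 m^3


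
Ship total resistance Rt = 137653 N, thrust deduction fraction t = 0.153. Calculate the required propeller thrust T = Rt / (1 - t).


Formula: T = Rt / (1 - t)
Step 1 — (1 - t) = 1 - 0.153 = 0.847
Step 2 — T = 137653 / 0.847 ≈ 162520 N (5 s.f.)

162520 N


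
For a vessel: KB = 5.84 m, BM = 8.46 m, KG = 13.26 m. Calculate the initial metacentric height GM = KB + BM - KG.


Formula: GM = KB + BM - KG
Step 1 — KM = KB + BM = 5.84 + 8.46 = 14.3 m
Step 2 — GM = KM - KG = 14.3 - 13.26 = 1.04 m

1.04 m


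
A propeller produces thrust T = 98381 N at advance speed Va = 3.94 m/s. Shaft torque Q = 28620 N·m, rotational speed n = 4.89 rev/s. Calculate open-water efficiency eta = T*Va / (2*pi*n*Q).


Formula: eta = T * Va / (2 * pi * n * Q)
Step 1 — numerator = T * Va = 98381 * 3.94 = 387621.14
Step 2 — 2 * pi * n = 2 * pi * 4.89 = 30.724776
Step 3 — denominator = 30.724776 * 28620 = 879343.09
Step 4 — eta = 387621.14 / 879343.09 ≈ 0.44081 (5 s.f.)

0.44081


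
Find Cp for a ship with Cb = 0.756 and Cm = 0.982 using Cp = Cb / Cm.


Formula: Cp = Cb / Cm
Substituting: Cp = 0.756 / 0.982
Result: Cp ≈ 0.76986 (5 s.f.)

0.76986


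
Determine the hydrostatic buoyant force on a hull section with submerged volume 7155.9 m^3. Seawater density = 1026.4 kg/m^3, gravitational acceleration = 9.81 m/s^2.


Formula: Fb = rho * g * V
Substituting: Fb = 1026.4 * 9.81 * 7155.9
Intermediate: 1026.4 * 9.81 = 10068.984
Result: Fb = 10068.984 * 7155.9 ≈ 72053000 N (5 s.f.)

72053000 N


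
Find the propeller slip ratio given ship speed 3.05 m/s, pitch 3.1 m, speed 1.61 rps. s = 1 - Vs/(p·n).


Formula: s = 1 - Vs / (p * n)
Step 1 — p * n = 3.1 * 1.61 = 4.991
Step 2 — Vs / (p*n) = 3.05 / 4.991 = 0.6111 (6 d.p.)
Step 3 — s = 1 - 0.6111 = 0.3889

0.3889


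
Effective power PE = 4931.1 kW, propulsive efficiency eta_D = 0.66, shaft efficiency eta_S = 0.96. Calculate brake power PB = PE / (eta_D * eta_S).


Formula: PB = PE / (eta_D * eta_S)
Step 1 — combined efficiency = eta_D * eta_S = 0.66 * 0.96 = 0.6336
Step 2 — PB = 4931.1 / 0.6336 ≈ 7782.7 kW (5 s.f.)

7782.7 kW


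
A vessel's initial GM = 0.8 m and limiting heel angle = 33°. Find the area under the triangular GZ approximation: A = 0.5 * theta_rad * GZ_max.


Formula: GZ_max = GM * sin(theta); Area = 0.5 * theta_rad * GZ_max
Step 1 — GZ_max = 0.8 * sin(33°) = 0.8 * 0.544639 = 0.435711 m
Step 2 — theta_rad = 33 * pi/180 = 0.575959 rad
Step 3 — Area = 0.5 * 0.575959 * 0.435711 ≈ 0.12548 m·rad (5 s.f.)

0.12548 m·rad


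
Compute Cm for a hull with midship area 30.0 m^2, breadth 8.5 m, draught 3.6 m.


Formula: Cm = Am / (B * T)
Step 1 — B * T = 8.5 * 3.6 = 30.6 m^2
Step 2 — Cm = 30.0 / 30.6 ≈ 0.98039 (5 s.f.)

0.98039


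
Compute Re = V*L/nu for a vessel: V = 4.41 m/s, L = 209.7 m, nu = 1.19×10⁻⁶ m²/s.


Formula: Re = V * L / nu
Step 1 — V * L = 4.41 * 209.7 = 924.777 m^2/s
Step 2 — Re = 924.777 / 1.19e-6 = 7.77e+08

7.77e+08


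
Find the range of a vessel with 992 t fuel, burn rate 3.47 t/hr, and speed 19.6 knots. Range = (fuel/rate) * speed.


Formula: endurance = fuel / rate; range = endurance * speed
Step 1 — endurance = 992 / 3.47 = 285.879 hours
Step 2 — range = 285.879 * 19.6 ≈ 5603.2 nautical miles (5 s.f.)

5603.2 NM


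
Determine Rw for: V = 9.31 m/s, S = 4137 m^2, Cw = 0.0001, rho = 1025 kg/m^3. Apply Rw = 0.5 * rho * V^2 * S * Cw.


Formula: Rw = 0.5 * rho * V^2 * S * Cw
Step 1 — V^2 = 9.31^2 = 86.6761
Step 2 — 0.5 * rho * V^2 = 0.5 * 1025 * 86.6761 = 44421.50125
Step 3 — Rw = 44421.50125 * 4137 * 0.0001 ≈ 18377 N (5 s.f.)

18377 N


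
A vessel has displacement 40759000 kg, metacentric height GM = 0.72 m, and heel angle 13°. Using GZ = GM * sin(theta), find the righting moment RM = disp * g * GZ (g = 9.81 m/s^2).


Formula: GZ = GM * sin(theta); RM = disp * g * GZ
Step 1 — GZ = 0.72 * sin(13°) = 0.72 * 0.224951 = 0.161965 m
Step 2 — RM = 40759000 * 9.81 * 0.161965 ≈ 64761000 N·m (5 s.f.)

64761000 N·m


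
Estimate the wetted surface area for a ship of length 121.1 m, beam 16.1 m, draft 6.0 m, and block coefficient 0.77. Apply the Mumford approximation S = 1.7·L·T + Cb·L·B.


Formula: S = 1.7*L*T + V/T with V = Cb*L*B*T, i.e. S = L * (1.7*T + Cb*B)
Step 1 — 1.7*T = 1.7 * 6.0 = 10.2 m
Step 2 — Cb*B = 0.77 * 16.1 = 12.397 m
Step 3 — 1.7*T + Cb*B = 10.2 + 12.397 = 22.597 m
Step 4 — S = 121.1 * 22.597 ≈ 2736.5 m^2 (5 s.f.)

2736.5 m^2


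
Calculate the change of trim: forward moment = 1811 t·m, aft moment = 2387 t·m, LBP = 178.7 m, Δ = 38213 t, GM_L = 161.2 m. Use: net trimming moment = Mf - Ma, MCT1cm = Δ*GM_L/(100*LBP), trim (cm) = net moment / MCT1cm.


Formula: net trimming moment = Mf - Ma; MCT1cm = Δ*GM_L/(100*LBP); trim = net moment / MCT1cm
Step 1 — net trimming moment = 1811 - 2387 = -576 t·m
Step 2 — MCT1cm = 38213 * 161.2 / (100 * 178.7) = 344.7082 t·m/cm
Step 3 — trim = -576 / 344.7082 ≈ -1.6710 cm (5 s.f.)

-1.6710 cm


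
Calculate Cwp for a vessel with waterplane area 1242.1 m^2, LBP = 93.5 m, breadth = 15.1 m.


Formula: Cwp = Aw / (L * B)
Step 1 — L * B = 93.5 * 15.1 = 1411.85 m^2
Step 2 — Cwp = 1242.1 / 1411.85 ≈ 0.87977 (5 s.f.)

0.87977


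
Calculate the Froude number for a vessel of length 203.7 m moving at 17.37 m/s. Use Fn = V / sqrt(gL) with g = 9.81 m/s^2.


Formula: Fn = V / sqrt(g * L)
Step 1 — g * L = 9.81 * 203.7 = 1998.297
Step 2 — sqrt(g * L) = sqrt(1998.297) = 44.702315
Step 3 — Fn = 17.37 / 44.702315 ≈ 0.38857 (5 s.f.)

0.38857


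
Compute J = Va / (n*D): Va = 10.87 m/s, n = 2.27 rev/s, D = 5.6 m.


Formula: J = Va / (n * D)
Step 1 — n * D = 2.27 * 5.6 = 12.712
Step 2 — J = 10.87 / 12.712 ≈ 0.85510 (5 s.f.)

0.85510


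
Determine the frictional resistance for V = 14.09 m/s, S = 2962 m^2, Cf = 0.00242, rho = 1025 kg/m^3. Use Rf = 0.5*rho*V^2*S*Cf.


Formula: Rf = 0.5 * rho * V^2 * S * Cf
Step 1 — V^2 = 14.09^2 = 198.5281
Step 2 — 0.5 * rho * V^2 = 0.5 * 1025 * 198.5281 = 101745.65125
Step 3 — Rf = 101745.65125 * 2962 * 0.00242 ≈ 729320 N (5 s.f.)

729320 N


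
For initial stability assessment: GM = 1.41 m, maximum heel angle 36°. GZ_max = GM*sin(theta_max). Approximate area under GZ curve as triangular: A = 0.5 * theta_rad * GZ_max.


Formula: GZ_max = GM * sin(theta); Area = 0.5 * theta_rad * GZ_max
Step 1 — GZ_max = 1.41 * sin(36°) = 1.41 * 0.587785 = 0.828777 m
Step 2 — theta_rad = 36 * pi/180 = 0.628319 rad
Step 3 — Area = 0.5 * 0.628319 * 0.828777 ≈ 0.26037 m·rad (5 s.f.)

0.26037 m·rad


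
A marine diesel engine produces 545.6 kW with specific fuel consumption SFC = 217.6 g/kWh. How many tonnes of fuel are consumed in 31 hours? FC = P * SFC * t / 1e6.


Formula: FC (tonnes) = P * SFC * t / 1,000,000
Step 1 — P * SFC * t = 545.6 * 217.6 * 31 = 3680399.36 g
Step 2 — FC (tonnes) = 3680399.36 / 1,000,000 ≈ 3.6804 tonnes (5 s.f.)

3.6804 tonnes


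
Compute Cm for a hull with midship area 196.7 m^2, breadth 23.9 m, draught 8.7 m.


Formula: Cm = Am / (B * T)
Step 1 — B * T = 23.9 * 8.7 = 207.93 m^2
Step 2 — Cm = 196.7 / 207.93 ≈ 0.94599 (5 s.f.)

0.94599


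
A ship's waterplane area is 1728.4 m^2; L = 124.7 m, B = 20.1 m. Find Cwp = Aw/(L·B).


Formula: Cwp = Aw / (L * B)
Step 1 — L * B = 124.7 * 20.1 = 2506.47 m^2
Step 2 — Cwp = 1728.4 / 2506.47 ≈ 0.68958 (5 s.f.)

0.68958
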